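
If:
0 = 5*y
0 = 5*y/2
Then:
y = 0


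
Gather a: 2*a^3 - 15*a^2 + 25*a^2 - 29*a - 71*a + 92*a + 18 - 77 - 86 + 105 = 2*a^3 + 10*a^2 - 8*a - 40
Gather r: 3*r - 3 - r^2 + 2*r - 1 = -r^2 + 5*r - 4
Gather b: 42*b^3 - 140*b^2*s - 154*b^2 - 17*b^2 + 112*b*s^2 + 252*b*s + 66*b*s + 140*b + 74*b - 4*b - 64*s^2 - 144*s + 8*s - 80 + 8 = 42*b^3 + b^2*(-140*s - 171) + b*(112*s^2 + 318*s + 210) - 64*s^2 - 136*s - 72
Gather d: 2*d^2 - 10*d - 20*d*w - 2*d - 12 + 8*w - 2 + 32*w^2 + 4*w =2*d^2 + d*(-20*w - 12) + 32*w^2 + 12*w - 14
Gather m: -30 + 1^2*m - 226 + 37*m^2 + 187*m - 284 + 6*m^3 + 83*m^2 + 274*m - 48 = 6*m^3 + 120*m^2 + 462*m - 588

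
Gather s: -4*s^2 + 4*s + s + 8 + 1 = -4*s^2 + 5*s + 9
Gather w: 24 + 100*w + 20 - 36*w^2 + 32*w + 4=-36*w^2 + 132*w + 48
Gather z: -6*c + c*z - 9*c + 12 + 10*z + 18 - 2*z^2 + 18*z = -15*c - 2*z^2 + z*(c + 28) + 30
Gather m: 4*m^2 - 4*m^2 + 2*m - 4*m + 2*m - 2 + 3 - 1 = 0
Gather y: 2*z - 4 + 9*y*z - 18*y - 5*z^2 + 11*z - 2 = y*(9*z - 18) - 5*z^2 + 13*z - 6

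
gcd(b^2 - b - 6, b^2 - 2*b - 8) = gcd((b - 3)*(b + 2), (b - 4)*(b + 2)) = b + 2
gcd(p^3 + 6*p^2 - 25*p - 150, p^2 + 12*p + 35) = p + 5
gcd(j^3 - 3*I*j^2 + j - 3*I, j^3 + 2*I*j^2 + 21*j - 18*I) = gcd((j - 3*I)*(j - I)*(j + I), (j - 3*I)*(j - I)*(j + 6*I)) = j^2 - 4*I*j - 3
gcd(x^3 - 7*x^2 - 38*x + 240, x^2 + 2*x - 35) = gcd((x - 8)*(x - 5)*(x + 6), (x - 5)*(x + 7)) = x - 5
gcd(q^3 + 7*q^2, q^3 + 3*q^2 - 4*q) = q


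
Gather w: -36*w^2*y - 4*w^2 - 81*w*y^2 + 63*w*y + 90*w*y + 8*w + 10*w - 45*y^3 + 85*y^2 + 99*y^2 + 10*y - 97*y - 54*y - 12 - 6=w^2*(-36*y - 4) + w*(-81*y^2 + 153*y + 18) - 45*y^3 + 184*y^2 - 141*y - 18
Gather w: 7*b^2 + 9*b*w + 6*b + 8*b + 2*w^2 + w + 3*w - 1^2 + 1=7*b^2 + 14*b + 2*w^2 + w*(9*b + 4)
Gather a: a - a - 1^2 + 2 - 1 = 0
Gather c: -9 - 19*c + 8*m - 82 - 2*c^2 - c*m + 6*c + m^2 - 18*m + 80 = -2*c^2 + c*(-m - 13) + m^2 - 10*m - 11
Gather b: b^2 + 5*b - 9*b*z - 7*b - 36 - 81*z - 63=b^2 + b*(-9*z - 2) - 81*z - 99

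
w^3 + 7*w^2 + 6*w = w*(w + 1)*(w + 6)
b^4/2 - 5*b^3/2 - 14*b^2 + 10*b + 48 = (b/2 + 1)*(b - 8)*(b - 2)*(b + 3)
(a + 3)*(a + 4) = a^2 + 7*a + 12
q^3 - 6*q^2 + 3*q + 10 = (q - 5)*(q - 2)*(q + 1)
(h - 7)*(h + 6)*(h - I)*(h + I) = h^4 - h^3 - 41*h^2 - h - 42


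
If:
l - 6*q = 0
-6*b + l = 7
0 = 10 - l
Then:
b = 1/2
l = 10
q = 5/3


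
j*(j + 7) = j^2 + 7*j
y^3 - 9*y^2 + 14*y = y*(y - 7)*(y - 2)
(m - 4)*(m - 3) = m^2 - 7*m + 12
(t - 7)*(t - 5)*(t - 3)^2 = t^4 - 18*t^3 + 116*t^2 - 318*t + 315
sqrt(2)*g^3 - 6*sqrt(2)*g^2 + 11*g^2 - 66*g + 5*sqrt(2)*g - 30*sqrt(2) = (g - 6)*(g + 5*sqrt(2))*(sqrt(2)*g + 1)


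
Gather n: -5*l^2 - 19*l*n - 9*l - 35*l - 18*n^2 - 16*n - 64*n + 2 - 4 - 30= -5*l^2 - 44*l - 18*n^2 + n*(-19*l - 80) - 32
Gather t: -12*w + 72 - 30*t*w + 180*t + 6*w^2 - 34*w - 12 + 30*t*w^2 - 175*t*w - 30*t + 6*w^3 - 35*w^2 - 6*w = t*(30*w^2 - 205*w + 150) + 6*w^3 - 29*w^2 - 52*w + 60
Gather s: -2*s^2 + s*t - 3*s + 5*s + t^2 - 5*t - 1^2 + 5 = -2*s^2 + s*(t + 2) + t^2 - 5*t + 4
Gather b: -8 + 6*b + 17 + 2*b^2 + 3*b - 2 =2*b^2 + 9*b + 7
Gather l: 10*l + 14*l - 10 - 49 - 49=24*l - 108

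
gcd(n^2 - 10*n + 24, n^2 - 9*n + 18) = n - 6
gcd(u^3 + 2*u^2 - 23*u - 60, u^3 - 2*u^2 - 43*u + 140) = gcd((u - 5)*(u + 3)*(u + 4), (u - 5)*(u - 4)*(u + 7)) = u - 5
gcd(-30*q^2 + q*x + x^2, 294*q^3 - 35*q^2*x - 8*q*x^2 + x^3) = 6*q + x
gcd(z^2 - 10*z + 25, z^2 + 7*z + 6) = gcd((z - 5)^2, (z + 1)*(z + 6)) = 1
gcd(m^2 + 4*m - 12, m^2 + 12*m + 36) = m + 6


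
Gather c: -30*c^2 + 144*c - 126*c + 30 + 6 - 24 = -30*c^2 + 18*c + 12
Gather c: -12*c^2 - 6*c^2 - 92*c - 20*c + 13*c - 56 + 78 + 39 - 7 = -18*c^2 - 99*c + 54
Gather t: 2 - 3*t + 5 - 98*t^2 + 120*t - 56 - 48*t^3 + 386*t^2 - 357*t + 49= -48*t^3 + 288*t^2 - 240*t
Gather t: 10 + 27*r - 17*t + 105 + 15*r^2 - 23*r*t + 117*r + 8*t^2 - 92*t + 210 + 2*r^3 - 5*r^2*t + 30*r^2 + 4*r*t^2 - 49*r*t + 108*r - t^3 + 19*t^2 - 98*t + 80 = 2*r^3 + 45*r^2 + 252*r - t^3 + t^2*(4*r + 27) + t*(-5*r^2 - 72*r - 207) + 405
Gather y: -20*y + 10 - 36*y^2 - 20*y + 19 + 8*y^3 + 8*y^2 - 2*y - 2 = 8*y^3 - 28*y^2 - 42*y + 27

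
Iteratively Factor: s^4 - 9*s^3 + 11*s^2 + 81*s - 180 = (s - 3)*(s^3 - 6*s^2 - 7*s + 60) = (s - 4)*(s - 3)*(s^2 - 2*s - 15) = (s - 5)*(s - 4)*(s - 3)*(s + 3)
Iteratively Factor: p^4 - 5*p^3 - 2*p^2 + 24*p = (p - 4)*(p^3 - p^2 - 6*p) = p*(p - 4)*(p^2 - p - 6) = p*(p - 4)*(p - 3)*(p + 2)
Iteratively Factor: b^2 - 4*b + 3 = (b - 1)*(b - 3)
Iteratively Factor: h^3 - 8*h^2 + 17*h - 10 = (h - 2)*(h^2 - 6*h + 5) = (h - 5)*(h - 2)*(h - 1)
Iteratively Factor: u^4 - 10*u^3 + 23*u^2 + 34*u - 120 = (u - 4)*(u^3 - 6*u^2 - u + 30) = (u - 4)*(u - 3)*(u^2 - 3*u - 10) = (u - 5)*(u - 4)*(u - 3)*(u + 2)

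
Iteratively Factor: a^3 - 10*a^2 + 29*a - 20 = (a - 5)*(a^2 - 5*a + 4) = (a - 5)*(a - 1)*(a - 4)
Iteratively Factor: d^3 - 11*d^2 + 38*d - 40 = (d - 5)*(d^2 - 6*d + 8) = (d - 5)*(d - 4)*(d - 2)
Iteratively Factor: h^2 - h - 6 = (h + 2)*(h - 3)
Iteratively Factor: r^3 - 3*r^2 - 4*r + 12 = (r - 2)*(r^2 - r - 6) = (r - 3)*(r - 2)*(r + 2)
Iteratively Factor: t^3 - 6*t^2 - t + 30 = (t - 5)*(t^2 - t - 6) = (t - 5)*(t - 3)*(t + 2)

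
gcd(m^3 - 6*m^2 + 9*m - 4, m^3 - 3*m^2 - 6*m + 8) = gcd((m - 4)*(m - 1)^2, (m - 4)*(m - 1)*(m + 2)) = m^2 - 5*m + 4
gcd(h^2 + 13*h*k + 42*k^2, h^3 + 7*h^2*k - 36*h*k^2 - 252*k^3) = h^2 + 13*h*k + 42*k^2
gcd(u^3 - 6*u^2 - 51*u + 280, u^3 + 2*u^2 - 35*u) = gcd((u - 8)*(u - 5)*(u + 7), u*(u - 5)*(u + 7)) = u^2 + 2*u - 35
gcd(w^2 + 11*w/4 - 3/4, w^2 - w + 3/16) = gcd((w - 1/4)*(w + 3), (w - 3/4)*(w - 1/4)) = w - 1/4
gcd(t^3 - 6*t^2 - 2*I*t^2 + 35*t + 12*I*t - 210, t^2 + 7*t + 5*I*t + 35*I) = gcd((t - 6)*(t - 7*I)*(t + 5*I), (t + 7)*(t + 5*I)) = t + 5*I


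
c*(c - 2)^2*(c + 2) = c^4 - 2*c^3 - 4*c^2 + 8*c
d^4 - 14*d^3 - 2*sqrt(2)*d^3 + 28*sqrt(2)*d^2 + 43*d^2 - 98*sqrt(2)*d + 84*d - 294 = (d - 7)^2*(d - 3*sqrt(2))*(d + sqrt(2))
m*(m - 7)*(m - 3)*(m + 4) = m^4 - 6*m^3 - 19*m^2 + 84*m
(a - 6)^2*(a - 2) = a^3 - 14*a^2 + 60*a - 72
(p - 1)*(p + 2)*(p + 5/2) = p^3 + 7*p^2/2 + p/2 - 5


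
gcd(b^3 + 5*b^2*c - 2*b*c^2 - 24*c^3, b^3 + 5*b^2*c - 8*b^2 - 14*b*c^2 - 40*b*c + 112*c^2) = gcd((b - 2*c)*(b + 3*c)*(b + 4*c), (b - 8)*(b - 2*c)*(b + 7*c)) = b - 2*c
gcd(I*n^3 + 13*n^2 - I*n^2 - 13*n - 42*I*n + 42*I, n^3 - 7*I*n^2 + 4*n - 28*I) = n - 7*I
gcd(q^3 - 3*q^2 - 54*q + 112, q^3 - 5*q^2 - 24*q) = q - 8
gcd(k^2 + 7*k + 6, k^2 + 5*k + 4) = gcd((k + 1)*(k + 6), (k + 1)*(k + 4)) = k + 1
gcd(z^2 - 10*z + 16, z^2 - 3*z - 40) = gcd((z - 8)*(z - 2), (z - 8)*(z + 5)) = z - 8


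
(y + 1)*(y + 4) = y^2 + 5*y + 4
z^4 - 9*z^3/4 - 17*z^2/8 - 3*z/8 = z*(z - 3)*(z + 1/4)*(z + 1/2)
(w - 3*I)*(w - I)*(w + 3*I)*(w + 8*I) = w^4 + 7*I*w^3 + 17*w^2 + 63*I*w + 72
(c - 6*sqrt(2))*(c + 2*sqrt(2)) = c^2 - 4*sqrt(2)*c - 24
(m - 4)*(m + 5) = m^2 + m - 20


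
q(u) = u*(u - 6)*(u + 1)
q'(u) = u*(u - 6) + u*(u + 1) + (u - 6)*(u + 1) = 3*u^2 - 10*u - 6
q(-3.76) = -101.29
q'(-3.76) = 74.01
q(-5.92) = -347.19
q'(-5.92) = 158.34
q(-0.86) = 0.83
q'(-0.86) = 4.82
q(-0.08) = 0.45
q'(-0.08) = -5.18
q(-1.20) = -1.73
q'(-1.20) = 10.32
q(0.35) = -2.67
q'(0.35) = -9.13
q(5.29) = -23.62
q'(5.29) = 25.05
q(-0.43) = 1.58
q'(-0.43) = -1.15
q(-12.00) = -2376.00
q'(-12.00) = 546.00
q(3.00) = -36.00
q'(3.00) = -9.00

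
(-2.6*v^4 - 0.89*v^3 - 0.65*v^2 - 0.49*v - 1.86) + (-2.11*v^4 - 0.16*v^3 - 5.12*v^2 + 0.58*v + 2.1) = -4.71*v^4 - 1.05*v^3 - 5.77*v^2 + 0.09*v + 0.24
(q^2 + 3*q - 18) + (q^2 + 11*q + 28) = 2*q^2 + 14*q + 10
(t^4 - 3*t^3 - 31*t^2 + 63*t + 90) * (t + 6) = t^5 + 3*t^4 - 49*t^3 - 123*t^2 + 468*t + 540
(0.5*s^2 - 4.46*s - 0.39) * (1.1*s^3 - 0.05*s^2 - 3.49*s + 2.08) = 0.55*s^5 - 4.931*s^4 - 1.951*s^3 + 16.6249*s^2 - 7.9157*s - 0.8112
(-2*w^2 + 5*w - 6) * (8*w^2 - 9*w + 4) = -16*w^4 + 58*w^3 - 101*w^2 + 74*w - 24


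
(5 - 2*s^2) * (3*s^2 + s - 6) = -6*s^4 - 2*s^3 + 27*s^2 + 5*s - 30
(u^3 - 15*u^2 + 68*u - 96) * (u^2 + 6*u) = u^5 - 9*u^4 - 22*u^3 + 312*u^2 - 576*u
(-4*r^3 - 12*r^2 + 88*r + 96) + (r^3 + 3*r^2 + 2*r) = -3*r^3 - 9*r^2 + 90*r + 96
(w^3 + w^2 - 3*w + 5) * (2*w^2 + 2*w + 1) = 2*w^5 + 4*w^4 - 3*w^3 + 5*w^2 + 7*w + 5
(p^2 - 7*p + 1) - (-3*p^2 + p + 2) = 4*p^2 - 8*p - 1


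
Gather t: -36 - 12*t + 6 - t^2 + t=-t^2 - 11*t - 30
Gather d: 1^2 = 1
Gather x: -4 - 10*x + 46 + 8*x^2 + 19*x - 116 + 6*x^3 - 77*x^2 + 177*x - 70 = 6*x^3 - 69*x^2 + 186*x - 144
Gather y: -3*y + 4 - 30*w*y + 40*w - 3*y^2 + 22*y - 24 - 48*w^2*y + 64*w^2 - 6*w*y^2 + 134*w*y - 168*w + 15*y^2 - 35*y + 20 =64*w^2 - 128*w + y^2*(12 - 6*w) + y*(-48*w^2 + 104*w - 16)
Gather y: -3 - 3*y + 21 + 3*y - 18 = 0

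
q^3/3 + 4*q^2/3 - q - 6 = (q/3 + 1)*(q - 2)*(q + 3)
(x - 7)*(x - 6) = x^2 - 13*x + 42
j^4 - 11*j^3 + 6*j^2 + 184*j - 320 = (j - 8)*(j - 5)*(j - 2)*(j + 4)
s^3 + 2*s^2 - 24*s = s*(s - 4)*(s + 6)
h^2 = h^2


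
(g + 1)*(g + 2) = g^2 + 3*g + 2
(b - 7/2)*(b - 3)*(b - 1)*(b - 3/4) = b^4 - 33*b^3/4 + 181*b^2/8 - 93*b/4 + 63/8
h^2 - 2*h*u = h*(h - 2*u)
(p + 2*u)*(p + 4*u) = p^2 + 6*p*u + 8*u^2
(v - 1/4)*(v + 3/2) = v^2 + 5*v/4 - 3/8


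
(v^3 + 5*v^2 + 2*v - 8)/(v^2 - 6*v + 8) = (v^3 + 5*v^2 + 2*v - 8)/(v^2 - 6*v + 8)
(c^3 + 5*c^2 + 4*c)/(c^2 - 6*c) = (c^2 + 5*c + 4)/(c - 6)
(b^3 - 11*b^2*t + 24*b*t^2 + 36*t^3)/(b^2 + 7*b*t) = (b^3 - 11*b^2*t + 24*b*t^2 + 36*t^3)/(b*(b + 7*t))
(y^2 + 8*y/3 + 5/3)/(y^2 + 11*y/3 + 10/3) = (y + 1)/(y + 2)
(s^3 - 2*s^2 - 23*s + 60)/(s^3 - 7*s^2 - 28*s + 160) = (s - 3)/(s - 8)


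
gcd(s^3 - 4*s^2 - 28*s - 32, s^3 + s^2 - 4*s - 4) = s + 2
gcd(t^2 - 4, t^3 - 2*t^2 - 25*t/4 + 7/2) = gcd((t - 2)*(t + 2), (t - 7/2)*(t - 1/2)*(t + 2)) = t + 2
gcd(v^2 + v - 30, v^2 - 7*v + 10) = v - 5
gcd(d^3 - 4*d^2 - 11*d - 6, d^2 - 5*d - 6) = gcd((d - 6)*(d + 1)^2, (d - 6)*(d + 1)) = d^2 - 5*d - 6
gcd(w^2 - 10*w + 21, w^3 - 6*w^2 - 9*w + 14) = w - 7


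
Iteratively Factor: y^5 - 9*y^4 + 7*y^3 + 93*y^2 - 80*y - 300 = (y - 3)*(y^4 - 6*y^3 - 11*y^2 + 60*y + 100) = (y - 5)*(y - 3)*(y^3 - y^2 - 16*y - 20) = (y - 5)*(y - 3)*(y + 2)*(y^2 - 3*y - 10) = (y - 5)*(y - 3)*(y + 2)^2*(y - 5)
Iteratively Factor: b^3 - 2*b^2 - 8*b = (b - 4)*(b^2 + 2*b) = b*(b - 4)*(b + 2)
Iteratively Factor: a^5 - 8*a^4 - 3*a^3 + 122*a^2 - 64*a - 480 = (a - 4)*(a^4 - 4*a^3 - 19*a^2 + 46*a + 120) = (a - 4)*(a + 2)*(a^3 - 6*a^2 - 7*a + 60) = (a - 4)*(a + 2)*(a + 3)*(a^2 - 9*a + 20) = (a - 5)*(a - 4)*(a + 2)*(a + 3)*(a - 4)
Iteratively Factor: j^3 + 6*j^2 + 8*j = (j + 4)*(j^2 + 2*j) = (j + 2)*(j + 4)*(j)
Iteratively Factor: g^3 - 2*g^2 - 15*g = (g)*(g^2 - 2*g - 15) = g*(g - 5)*(g + 3)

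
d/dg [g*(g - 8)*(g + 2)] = 3*g^2 - 12*g - 16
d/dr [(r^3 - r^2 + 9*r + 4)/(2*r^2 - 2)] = (r^4 - 12*r^2 - 6*r - 9)/(2*(r^4 - 2*r^2 + 1))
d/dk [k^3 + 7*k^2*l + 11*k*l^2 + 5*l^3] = 3*k^2 + 14*k*l + 11*l^2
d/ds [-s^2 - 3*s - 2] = -2*s - 3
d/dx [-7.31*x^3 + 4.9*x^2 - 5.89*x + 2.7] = -21.93*x^2 + 9.8*x - 5.89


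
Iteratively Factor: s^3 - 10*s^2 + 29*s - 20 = (s - 4)*(s^2 - 6*s + 5) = (s - 4)*(s - 1)*(s - 5)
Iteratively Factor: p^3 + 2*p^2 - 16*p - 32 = (p - 4)*(p^2 + 6*p + 8) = (p - 4)*(p + 4)*(p + 2)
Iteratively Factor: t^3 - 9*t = (t + 3)*(t^2 - 3*t) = (t - 3)*(t + 3)*(t)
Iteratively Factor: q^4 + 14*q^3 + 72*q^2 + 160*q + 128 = (q + 4)*(q^3 + 10*q^2 + 32*q + 32) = (q + 2)*(q + 4)*(q^2 + 8*q + 16) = (q + 2)*(q + 4)^2*(q + 4)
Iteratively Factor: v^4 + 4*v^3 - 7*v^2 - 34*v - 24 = (v - 3)*(v^3 + 7*v^2 + 14*v + 8) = (v - 3)*(v + 4)*(v^2 + 3*v + 2) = (v - 3)*(v + 2)*(v + 4)*(v + 1)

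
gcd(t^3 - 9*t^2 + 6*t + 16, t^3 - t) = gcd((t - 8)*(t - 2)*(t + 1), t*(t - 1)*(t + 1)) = t + 1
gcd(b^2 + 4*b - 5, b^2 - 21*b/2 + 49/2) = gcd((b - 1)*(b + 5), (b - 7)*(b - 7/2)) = 1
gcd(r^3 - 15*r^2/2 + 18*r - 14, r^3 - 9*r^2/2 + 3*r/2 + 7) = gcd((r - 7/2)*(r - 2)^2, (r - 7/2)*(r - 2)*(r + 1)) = r^2 - 11*r/2 + 7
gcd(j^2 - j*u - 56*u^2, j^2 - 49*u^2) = j + 7*u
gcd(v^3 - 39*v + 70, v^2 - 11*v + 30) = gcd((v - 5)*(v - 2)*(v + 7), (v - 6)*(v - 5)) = v - 5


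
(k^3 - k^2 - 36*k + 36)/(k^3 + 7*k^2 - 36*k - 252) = (k - 1)/(k + 7)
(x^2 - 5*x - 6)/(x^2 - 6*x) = (x + 1)/x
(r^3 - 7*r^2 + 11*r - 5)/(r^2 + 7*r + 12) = (r^3 - 7*r^2 + 11*r - 5)/(r^2 + 7*r + 12)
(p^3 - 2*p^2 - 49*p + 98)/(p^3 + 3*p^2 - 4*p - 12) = (p^2 - 49)/(p^2 + 5*p + 6)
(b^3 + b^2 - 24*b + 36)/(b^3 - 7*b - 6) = (b^2 + 4*b - 12)/(b^2 + 3*b + 2)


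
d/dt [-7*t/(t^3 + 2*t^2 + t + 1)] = 7*(2*t^3 + 2*t^2 - 1)/(t^6 + 4*t^5 + 6*t^4 + 6*t^3 + 5*t^2 + 2*t + 1)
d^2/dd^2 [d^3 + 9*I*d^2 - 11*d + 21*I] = 6*d + 18*I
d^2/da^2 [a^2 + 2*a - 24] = 2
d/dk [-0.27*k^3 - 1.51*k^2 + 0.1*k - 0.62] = -0.81*k^2 - 3.02*k + 0.1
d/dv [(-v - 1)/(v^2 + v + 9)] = (-v^2 - v + (v + 1)*(2*v + 1) - 9)/(v^2 + v + 9)^2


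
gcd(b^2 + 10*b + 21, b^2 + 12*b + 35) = b + 7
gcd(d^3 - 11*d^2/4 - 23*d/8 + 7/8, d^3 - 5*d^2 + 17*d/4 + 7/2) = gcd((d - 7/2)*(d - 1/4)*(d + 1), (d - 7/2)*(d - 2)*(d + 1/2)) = d - 7/2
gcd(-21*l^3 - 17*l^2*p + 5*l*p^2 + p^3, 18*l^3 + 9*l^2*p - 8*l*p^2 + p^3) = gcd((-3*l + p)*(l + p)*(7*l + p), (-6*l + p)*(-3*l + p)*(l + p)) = -3*l^2 - 2*l*p + p^2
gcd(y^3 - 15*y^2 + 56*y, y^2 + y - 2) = 1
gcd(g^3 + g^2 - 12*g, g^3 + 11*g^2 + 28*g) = g^2 + 4*g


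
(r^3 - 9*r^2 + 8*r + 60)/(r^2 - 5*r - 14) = (r^2 - 11*r + 30)/(r - 7)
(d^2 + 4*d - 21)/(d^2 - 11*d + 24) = (d + 7)/(d - 8)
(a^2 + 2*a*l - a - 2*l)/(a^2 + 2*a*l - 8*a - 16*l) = (a - 1)/(a - 8)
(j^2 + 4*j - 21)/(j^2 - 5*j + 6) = (j + 7)/(j - 2)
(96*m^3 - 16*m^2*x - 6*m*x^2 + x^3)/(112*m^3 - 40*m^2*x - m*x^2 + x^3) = (-24*m^2 - 2*m*x + x^2)/(-28*m^2 + 3*m*x + x^2)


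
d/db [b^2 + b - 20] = 2*b + 1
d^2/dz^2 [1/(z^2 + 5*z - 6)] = 2*(-z^2 - 5*z + (2*z + 5)^2 + 6)/(z^2 + 5*z - 6)^3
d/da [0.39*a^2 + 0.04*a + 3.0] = 0.78*a + 0.04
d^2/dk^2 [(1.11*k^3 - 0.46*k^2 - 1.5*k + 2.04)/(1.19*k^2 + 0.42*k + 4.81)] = (-4.44089209850063e-16*k^4 - 16.103934*k^3 + 46.58556*k^2 + 211.719078*k - 37.858412)/(1.685159*k^6 + 1.784286*k^5 + 21.064071*k^4 + 14.498316*k^3 + 85.141329*k^2 + 29.151486*k + 111.284641)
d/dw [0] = 0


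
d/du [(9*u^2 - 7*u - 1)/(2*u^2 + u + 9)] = (23*u^2 + 166*u - 62)/(4*u^4 + 4*u^3 + 37*u^2 + 18*u + 81)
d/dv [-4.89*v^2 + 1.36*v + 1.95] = 1.36 - 9.78*v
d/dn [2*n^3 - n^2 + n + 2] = 6*n^2 - 2*n + 1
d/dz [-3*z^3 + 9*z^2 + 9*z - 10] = -9*z^2 + 18*z + 9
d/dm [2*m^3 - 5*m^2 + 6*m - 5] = 6*m^2 - 10*m + 6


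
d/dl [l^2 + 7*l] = 2*l + 7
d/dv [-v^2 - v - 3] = -2*v - 1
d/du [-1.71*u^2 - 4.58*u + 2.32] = -3.42*u - 4.58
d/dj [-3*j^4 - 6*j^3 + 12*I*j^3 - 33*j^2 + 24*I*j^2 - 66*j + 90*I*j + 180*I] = -12*j^3 + j^2*(-18 + 36*I) + j*(-66 + 48*I) - 66 + 90*I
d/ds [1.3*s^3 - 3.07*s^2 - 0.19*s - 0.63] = 3.9*s^2 - 6.14*s - 0.19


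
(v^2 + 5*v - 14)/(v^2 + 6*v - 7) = (v - 2)/(v - 1)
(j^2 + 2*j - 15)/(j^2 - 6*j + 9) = (j + 5)/(j - 3)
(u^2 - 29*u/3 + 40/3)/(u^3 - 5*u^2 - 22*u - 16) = (u - 5/3)/(u^2 + 3*u + 2)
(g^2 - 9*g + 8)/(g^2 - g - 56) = (g - 1)/(g + 7)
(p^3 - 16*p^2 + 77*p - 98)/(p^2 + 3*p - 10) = (p^2 - 14*p + 49)/(p + 5)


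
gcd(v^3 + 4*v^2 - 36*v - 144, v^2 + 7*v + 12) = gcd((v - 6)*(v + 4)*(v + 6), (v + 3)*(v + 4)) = v + 4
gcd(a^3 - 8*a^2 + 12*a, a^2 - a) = a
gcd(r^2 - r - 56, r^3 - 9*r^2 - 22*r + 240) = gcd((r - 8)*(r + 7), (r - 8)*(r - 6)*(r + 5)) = r - 8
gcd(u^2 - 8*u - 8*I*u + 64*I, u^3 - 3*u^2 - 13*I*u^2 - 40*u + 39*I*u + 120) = u - 8*I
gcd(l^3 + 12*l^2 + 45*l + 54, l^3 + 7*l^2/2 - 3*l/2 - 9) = l + 3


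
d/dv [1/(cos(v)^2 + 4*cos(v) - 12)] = 2*(cos(v) + 2)*sin(v)/(cos(v)^2 + 4*cos(v) - 12)^2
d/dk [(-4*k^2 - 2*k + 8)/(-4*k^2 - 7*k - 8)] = 4*(5*k^2 + 32*k + 18)/(16*k^4 + 56*k^3 + 113*k^2 + 112*k + 64)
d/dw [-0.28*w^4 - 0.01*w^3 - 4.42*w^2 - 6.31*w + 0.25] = -1.12*w^3 - 0.03*w^2 - 8.84*w - 6.31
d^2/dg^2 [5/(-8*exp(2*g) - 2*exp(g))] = 5*((4*exp(g) + 1)*(16*exp(g) + 1) - 2*(8*exp(g) + 1)^2)*exp(-g)/(2*(4*exp(g) + 1)^3)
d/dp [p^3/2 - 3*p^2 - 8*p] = 3*p^2/2 - 6*p - 8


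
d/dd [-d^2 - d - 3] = -2*d - 1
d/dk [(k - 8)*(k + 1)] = 2*k - 7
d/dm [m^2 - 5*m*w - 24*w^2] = 2*m - 5*w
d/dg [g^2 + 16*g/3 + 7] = 2*g + 16/3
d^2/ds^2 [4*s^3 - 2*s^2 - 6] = 24*s - 4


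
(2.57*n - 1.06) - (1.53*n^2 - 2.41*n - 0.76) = -1.53*n^2 + 4.98*n - 0.3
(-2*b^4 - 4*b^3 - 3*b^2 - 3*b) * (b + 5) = -2*b^5 - 14*b^4 - 23*b^3 - 18*b^2 - 15*b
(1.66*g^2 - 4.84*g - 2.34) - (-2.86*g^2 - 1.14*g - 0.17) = 4.52*g^2 - 3.7*g - 2.17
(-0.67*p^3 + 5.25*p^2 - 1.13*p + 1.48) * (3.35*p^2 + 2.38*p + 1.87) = -2.2445*p^5 + 15.9929*p^4 + 7.4566*p^3 + 12.0861*p^2 + 1.4093*p + 2.7676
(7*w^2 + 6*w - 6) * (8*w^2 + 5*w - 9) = 56*w^4 + 83*w^3 - 81*w^2 - 84*w + 54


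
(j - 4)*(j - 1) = j^2 - 5*j + 4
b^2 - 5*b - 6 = (b - 6)*(b + 1)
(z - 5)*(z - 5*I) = z^2 - 5*z - 5*I*z + 25*I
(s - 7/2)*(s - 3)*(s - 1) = s^3 - 15*s^2/2 + 17*s - 21/2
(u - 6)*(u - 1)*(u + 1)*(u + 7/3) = u^4 - 11*u^3/3 - 15*u^2 + 11*u/3 + 14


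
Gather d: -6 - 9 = -15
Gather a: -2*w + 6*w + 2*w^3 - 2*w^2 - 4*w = 2*w^3 - 2*w^2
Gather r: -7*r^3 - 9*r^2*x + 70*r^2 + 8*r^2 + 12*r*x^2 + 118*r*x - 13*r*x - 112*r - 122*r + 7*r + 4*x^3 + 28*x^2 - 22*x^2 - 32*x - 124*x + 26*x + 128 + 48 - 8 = -7*r^3 + r^2*(78 - 9*x) + r*(12*x^2 + 105*x - 227) + 4*x^3 + 6*x^2 - 130*x + 168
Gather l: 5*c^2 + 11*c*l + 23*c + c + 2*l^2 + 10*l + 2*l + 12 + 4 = 5*c^2 + 24*c + 2*l^2 + l*(11*c + 12) + 16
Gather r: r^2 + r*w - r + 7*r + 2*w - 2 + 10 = r^2 + r*(w + 6) + 2*w + 8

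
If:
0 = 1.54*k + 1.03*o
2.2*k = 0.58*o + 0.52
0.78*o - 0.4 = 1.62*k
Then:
No Solution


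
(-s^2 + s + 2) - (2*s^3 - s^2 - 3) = -2*s^3 + s + 5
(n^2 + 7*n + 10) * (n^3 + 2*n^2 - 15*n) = n^5 + 9*n^4 + 9*n^3 - 85*n^2 - 150*n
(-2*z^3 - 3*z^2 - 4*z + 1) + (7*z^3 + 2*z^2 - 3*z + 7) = 5*z^3 - z^2 - 7*z + 8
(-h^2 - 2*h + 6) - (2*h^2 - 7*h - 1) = -3*h^2 + 5*h + 7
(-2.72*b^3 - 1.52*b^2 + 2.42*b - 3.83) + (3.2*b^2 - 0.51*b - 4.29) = -2.72*b^3 + 1.68*b^2 + 1.91*b - 8.12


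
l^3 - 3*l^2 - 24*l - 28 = (l - 7)*(l + 2)^2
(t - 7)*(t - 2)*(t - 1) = t^3 - 10*t^2 + 23*t - 14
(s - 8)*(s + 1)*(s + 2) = s^3 - 5*s^2 - 22*s - 16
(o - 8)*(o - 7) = o^2 - 15*o + 56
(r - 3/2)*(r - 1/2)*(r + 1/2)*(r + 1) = r^4 - r^3/2 - 7*r^2/4 + r/8 + 3/8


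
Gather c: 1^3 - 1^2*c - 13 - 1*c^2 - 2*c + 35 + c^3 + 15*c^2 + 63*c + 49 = c^3 + 14*c^2 + 60*c + 72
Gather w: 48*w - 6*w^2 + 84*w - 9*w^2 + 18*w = -15*w^2 + 150*w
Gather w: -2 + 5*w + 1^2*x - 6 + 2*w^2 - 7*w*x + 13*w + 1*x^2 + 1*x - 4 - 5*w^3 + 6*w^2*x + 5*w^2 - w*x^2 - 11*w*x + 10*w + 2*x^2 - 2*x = -5*w^3 + w^2*(6*x + 7) + w*(-x^2 - 18*x + 28) + 3*x^2 - 12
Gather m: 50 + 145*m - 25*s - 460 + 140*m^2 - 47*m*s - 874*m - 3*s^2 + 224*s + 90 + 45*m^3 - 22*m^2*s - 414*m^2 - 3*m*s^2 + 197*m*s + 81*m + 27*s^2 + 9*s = 45*m^3 + m^2*(-22*s - 274) + m*(-3*s^2 + 150*s - 648) + 24*s^2 + 208*s - 320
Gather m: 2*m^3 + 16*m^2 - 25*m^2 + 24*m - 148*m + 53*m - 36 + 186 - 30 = 2*m^3 - 9*m^2 - 71*m + 120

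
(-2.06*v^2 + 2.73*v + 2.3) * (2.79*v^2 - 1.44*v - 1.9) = -5.7474*v^4 + 10.5831*v^3 + 6.3998*v^2 - 8.499*v - 4.37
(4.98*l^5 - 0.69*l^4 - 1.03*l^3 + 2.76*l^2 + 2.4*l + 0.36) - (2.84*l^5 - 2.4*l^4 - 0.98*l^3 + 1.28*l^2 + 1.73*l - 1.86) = 2.14*l^5 + 1.71*l^4 - 0.05*l^3 + 1.48*l^2 + 0.67*l + 2.22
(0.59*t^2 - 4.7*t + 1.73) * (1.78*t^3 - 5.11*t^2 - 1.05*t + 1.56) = 1.0502*t^5 - 11.3809*t^4 + 26.4769*t^3 - 2.9849*t^2 - 9.1485*t + 2.6988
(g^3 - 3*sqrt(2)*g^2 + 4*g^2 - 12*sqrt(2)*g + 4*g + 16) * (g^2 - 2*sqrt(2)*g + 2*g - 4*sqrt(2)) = g^5 - 5*sqrt(2)*g^4 + 6*g^4 - 30*sqrt(2)*g^3 + 24*g^3 - 48*sqrt(2)*g^2 + 96*g^2 - 48*sqrt(2)*g + 128*g - 64*sqrt(2)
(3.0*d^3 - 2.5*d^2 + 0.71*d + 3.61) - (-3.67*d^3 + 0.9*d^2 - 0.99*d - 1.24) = 6.67*d^3 - 3.4*d^2 + 1.7*d + 4.85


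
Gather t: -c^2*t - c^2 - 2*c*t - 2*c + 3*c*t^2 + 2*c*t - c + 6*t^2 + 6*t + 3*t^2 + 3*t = -c^2 - 3*c + t^2*(3*c + 9) + t*(9 - c^2)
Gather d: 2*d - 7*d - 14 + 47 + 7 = 40 - 5*d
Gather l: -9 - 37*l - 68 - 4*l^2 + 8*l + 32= -4*l^2 - 29*l - 45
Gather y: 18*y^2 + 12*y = 18*y^2 + 12*y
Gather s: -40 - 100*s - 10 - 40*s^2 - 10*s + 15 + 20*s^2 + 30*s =-20*s^2 - 80*s - 35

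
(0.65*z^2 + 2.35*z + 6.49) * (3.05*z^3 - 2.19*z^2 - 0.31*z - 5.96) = 1.9825*z^5 + 5.744*z^4 + 14.4465*z^3 - 18.8156*z^2 - 16.0179*z - 38.6804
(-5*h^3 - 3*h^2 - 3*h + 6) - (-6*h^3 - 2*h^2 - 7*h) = h^3 - h^2 + 4*h + 6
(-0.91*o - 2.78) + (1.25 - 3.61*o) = -4.52*o - 1.53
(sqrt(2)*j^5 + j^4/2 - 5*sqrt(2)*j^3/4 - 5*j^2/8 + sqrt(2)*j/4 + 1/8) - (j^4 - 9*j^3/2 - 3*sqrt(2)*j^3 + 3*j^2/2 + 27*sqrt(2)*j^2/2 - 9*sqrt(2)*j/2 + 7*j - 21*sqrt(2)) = sqrt(2)*j^5 - j^4/2 + 7*sqrt(2)*j^3/4 + 9*j^3/2 - 27*sqrt(2)*j^2/2 - 17*j^2/8 - 7*j + 19*sqrt(2)*j/4 + 1/8 + 21*sqrt(2)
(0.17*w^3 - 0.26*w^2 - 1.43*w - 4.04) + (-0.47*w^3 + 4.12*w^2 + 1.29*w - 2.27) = -0.3*w^3 + 3.86*w^2 - 0.14*w - 6.31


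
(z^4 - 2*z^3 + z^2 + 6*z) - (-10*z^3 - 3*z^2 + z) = z^4 + 8*z^3 + 4*z^2 + 5*z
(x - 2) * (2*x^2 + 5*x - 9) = 2*x^3 + x^2 - 19*x + 18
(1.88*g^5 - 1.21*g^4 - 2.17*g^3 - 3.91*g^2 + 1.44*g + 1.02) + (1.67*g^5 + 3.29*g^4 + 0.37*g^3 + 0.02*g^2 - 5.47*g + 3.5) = 3.55*g^5 + 2.08*g^4 - 1.8*g^3 - 3.89*g^2 - 4.03*g + 4.52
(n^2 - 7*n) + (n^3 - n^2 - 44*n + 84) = n^3 - 51*n + 84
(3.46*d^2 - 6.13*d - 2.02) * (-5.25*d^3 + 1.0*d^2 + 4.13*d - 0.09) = -18.165*d^5 + 35.6425*d^4 + 18.7648*d^3 - 27.6483*d^2 - 7.7909*d + 0.1818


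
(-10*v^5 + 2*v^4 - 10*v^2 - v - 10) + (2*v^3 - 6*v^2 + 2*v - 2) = -10*v^5 + 2*v^4 + 2*v^3 - 16*v^2 + v - 12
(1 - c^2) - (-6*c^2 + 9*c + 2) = 5*c^2 - 9*c - 1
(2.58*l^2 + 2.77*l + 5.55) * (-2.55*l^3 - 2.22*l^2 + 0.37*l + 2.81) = -6.579*l^5 - 12.7911*l^4 - 19.3473*l^3 - 4.0463*l^2 + 9.8372*l + 15.5955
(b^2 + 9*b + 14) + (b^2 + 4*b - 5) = 2*b^2 + 13*b + 9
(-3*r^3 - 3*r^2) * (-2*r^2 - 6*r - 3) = 6*r^5 + 24*r^4 + 27*r^3 + 9*r^2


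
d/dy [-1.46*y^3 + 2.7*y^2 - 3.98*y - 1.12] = -4.38*y^2 + 5.4*y - 3.98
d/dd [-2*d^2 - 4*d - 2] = -4*d - 4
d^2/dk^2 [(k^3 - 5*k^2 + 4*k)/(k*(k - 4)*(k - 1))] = 0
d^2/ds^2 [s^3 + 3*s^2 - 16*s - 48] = 6*s + 6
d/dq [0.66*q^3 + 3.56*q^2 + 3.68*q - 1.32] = 1.98*q^2 + 7.12*q + 3.68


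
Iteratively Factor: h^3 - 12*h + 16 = (h - 2)*(h^2 + 2*h - 8) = (h - 2)^2*(h + 4)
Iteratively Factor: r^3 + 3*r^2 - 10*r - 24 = (r - 3)*(r^2 + 6*r + 8) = (r - 3)*(r + 2)*(r + 4)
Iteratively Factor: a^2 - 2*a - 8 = (a + 2)*(a - 4)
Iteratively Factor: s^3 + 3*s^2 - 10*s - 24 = (s + 4)*(s^2 - s - 6) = (s - 3)*(s + 4)*(s + 2)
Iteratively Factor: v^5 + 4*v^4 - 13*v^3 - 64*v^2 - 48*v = (v)*(v^4 + 4*v^3 - 13*v^2 - 64*v - 48) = v*(v - 4)*(v^3 + 8*v^2 + 19*v + 12) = v*(v - 4)*(v + 4)*(v^2 + 4*v + 3) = v*(v - 4)*(v + 3)*(v + 4)*(v + 1)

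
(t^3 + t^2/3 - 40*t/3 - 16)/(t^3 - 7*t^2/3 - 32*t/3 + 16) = (3*t + 4)/(3*t - 4)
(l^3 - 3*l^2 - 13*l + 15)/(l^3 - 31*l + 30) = (l + 3)/(l + 6)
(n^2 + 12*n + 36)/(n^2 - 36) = (n + 6)/(n - 6)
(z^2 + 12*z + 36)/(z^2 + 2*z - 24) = (z + 6)/(z - 4)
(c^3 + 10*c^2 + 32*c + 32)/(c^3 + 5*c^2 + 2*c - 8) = (c + 4)/(c - 1)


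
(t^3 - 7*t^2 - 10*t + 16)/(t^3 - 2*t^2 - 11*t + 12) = (t^2 - 6*t - 16)/(t^2 - t - 12)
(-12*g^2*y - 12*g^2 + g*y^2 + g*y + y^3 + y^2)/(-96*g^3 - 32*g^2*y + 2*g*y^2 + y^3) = (-3*g*y - 3*g + y^2 + y)/(-24*g^2 - 2*g*y + y^2)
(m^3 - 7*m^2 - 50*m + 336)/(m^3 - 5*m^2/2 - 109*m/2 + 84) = 2*(m - 6)/(2*m - 3)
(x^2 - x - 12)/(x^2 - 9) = (x - 4)/(x - 3)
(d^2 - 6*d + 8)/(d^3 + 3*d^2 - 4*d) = (d^2 - 6*d + 8)/(d*(d^2 + 3*d - 4))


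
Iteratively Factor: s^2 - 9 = (s - 3)*(s + 3)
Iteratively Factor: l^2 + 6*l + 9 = (l + 3)*(l + 3)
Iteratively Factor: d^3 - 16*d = (d)*(d^2 - 16) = d*(d - 4)*(d + 4)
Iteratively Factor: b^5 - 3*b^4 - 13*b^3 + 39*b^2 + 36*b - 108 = (b + 3)*(b^4 - 6*b^3 + 5*b^2 + 24*b - 36) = (b - 2)*(b + 3)*(b^3 - 4*b^2 - 3*b + 18) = (b - 3)*(b - 2)*(b + 3)*(b^2 - b - 6) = (b - 3)*(b - 2)*(b + 2)*(b + 3)*(b - 3)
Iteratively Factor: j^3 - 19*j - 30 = (j + 3)*(j^2 - 3*j - 10) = (j - 5)*(j + 3)*(j + 2)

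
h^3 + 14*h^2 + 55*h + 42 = (h + 1)*(h + 6)*(h + 7)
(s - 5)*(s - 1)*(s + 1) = s^3 - 5*s^2 - s + 5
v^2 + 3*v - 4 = (v - 1)*(v + 4)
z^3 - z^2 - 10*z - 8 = (z - 4)*(z + 1)*(z + 2)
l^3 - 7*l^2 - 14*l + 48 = (l - 8)*(l - 2)*(l + 3)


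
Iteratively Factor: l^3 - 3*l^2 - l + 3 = (l - 1)*(l^2 - 2*l - 3) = (l - 1)*(l + 1)*(l - 3)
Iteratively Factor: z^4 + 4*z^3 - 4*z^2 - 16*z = (z)*(z^3 + 4*z^2 - 4*z - 16) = z*(z - 2)*(z^2 + 6*z + 8) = z*(z - 2)*(z + 4)*(z + 2)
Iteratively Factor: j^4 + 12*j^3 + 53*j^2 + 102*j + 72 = (j + 4)*(j^3 + 8*j^2 + 21*j + 18) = (j + 3)*(j + 4)*(j^2 + 5*j + 6) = (j + 3)^2*(j + 4)*(j + 2)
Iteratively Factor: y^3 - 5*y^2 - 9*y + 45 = (y - 5)*(y^2 - 9) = (y - 5)*(y - 3)*(y + 3)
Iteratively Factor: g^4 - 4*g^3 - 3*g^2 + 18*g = (g - 3)*(g^3 - g^2 - 6*g) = (g - 3)^2*(g^2 + 2*g) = (g - 3)^2*(g + 2)*(g)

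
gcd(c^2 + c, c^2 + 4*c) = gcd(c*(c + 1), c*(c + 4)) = c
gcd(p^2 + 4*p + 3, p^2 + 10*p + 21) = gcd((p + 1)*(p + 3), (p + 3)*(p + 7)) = p + 3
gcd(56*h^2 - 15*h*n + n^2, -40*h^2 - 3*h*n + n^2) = 8*h - n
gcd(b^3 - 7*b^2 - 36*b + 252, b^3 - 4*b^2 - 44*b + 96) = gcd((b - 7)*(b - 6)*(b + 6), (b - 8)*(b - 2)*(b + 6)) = b + 6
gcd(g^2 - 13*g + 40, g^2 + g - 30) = g - 5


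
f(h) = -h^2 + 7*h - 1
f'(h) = 7 - 2*h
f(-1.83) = -17.16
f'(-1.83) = 10.66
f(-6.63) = -91.37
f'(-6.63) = 20.26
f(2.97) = 10.97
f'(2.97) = 1.06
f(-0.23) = -2.66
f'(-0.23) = 7.46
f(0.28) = 0.88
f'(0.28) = 6.44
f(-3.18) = -33.37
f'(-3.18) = 13.36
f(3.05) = 11.05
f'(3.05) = 0.90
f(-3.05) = -31.65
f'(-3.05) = 13.10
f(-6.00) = -79.00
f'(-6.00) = 19.00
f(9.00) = -19.00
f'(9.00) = -11.00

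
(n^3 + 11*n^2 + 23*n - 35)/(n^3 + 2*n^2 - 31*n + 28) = (n + 5)/(n - 4)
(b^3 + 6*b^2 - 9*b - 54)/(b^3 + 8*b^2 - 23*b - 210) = (b^2 - 9)/(b^2 + 2*b - 35)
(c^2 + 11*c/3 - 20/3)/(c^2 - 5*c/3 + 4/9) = 3*(c + 5)/(3*c - 1)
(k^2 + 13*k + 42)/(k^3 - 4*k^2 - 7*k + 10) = (k^2 + 13*k + 42)/(k^3 - 4*k^2 - 7*k + 10)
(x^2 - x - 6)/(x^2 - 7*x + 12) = (x + 2)/(x - 4)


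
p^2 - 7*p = p*(p - 7)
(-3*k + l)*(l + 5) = -3*k*l - 15*k + l^2 + 5*l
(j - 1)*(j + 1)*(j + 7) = j^3 + 7*j^2 - j - 7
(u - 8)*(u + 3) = u^2 - 5*u - 24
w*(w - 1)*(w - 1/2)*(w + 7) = w^4 + 11*w^3/2 - 10*w^2 + 7*w/2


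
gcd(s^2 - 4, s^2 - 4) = s^2 - 4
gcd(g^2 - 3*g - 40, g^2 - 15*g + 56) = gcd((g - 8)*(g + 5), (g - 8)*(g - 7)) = g - 8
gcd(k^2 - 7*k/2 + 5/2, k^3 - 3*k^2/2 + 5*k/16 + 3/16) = k - 1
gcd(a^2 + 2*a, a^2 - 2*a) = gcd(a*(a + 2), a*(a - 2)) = a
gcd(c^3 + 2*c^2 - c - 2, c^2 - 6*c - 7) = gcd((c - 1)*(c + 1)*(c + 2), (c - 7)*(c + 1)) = c + 1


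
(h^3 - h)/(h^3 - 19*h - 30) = (h^3 - h)/(h^3 - 19*h - 30)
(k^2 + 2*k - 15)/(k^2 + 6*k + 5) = (k - 3)/(k + 1)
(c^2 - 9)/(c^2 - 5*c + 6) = (c + 3)/(c - 2)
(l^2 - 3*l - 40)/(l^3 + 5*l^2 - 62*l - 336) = (l + 5)/(l^2 + 13*l + 42)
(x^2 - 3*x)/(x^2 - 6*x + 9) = x/(x - 3)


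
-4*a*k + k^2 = k*(-4*a + k)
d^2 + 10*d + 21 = (d + 3)*(d + 7)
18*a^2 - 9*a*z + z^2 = (-6*a + z)*(-3*a + z)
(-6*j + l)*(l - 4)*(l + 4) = -6*j*l^2 + 96*j + l^3 - 16*l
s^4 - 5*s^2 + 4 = (s - 2)*(s - 1)*(s + 1)*(s + 2)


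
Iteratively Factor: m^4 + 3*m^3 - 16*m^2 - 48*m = (m)*(m^3 + 3*m^2 - 16*m - 48) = m*(m + 3)*(m^2 - 16) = m*(m + 3)*(m + 4)*(m - 4)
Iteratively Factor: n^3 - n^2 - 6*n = (n + 2)*(n^2 - 3*n) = n*(n + 2)*(n - 3)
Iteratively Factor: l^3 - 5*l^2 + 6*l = (l - 2)*(l^2 - 3*l) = l*(l - 2)*(l - 3)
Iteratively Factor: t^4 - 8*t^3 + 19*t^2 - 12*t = (t - 1)*(t^3 - 7*t^2 + 12*t) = t*(t - 1)*(t^2 - 7*t + 12) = t*(t - 3)*(t - 1)*(t - 4)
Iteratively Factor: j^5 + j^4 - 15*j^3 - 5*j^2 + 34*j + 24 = (j + 1)*(j^4 - 15*j^2 + 10*j + 24) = (j + 1)^2*(j^3 - j^2 - 14*j + 24) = (j + 1)^2*(j + 4)*(j^2 - 5*j + 6) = (j - 2)*(j + 1)^2*(j + 4)*(j - 3)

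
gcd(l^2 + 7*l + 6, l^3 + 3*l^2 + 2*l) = l + 1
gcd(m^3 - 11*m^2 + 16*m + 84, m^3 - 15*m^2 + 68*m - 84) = m^2 - 13*m + 42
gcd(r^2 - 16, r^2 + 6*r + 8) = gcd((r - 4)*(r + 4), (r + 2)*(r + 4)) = r + 4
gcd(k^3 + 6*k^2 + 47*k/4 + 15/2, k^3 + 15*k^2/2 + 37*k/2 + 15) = k^2 + 9*k/2 + 5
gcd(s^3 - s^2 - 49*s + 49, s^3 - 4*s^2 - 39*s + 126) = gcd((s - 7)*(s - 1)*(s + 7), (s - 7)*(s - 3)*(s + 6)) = s - 7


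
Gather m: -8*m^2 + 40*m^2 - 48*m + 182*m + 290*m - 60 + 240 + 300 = 32*m^2 + 424*m + 480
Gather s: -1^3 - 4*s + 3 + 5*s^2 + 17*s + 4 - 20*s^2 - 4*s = -15*s^2 + 9*s + 6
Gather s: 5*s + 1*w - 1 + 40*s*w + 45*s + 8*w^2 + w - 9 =s*(40*w + 50) + 8*w^2 + 2*w - 10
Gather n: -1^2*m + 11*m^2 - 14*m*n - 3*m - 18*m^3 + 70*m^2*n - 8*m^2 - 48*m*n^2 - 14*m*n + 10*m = -18*m^3 + 3*m^2 - 48*m*n^2 + 6*m + n*(70*m^2 - 28*m)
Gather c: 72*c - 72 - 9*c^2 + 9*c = -9*c^2 + 81*c - 72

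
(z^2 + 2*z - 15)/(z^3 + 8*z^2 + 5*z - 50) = (z - 3)/(z^2 + 3*z - 10)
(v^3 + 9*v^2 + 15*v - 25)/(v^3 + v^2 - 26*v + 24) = (v^2 + 10*v + 25)/(v^2 + 2*v - 24)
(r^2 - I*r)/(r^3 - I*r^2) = 1/r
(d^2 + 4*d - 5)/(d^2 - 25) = (d - 1)/(d - 5)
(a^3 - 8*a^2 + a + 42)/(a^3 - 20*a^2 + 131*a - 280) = (a^2 - a - 6)/(a^2 - 13*a + 40)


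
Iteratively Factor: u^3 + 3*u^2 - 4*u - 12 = (u + 3)*(u^2 - 4) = (u - 2)*(u + 3)*(u + 2)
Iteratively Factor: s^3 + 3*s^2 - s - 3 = (s - 1)*(s^2 + 4*s + 3) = (s - 1)*(s + 3)*(s + 1)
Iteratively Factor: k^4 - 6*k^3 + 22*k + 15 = (k - 5)*(k^3 - k^2 - 5*k - 3) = (k - 5)*(k - 3)*(k^2 + 2*k + 1) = (k - 5)*(k - 3)*(k + 1)*(k + 1)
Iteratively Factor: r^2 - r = (r)*(r - 1)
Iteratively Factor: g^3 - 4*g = (g + 2)*(g^2 - 2*g) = (g - 2)*(g + 2)*(g)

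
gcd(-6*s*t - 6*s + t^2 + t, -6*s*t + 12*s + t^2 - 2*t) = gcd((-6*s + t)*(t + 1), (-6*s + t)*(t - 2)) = 6*s - t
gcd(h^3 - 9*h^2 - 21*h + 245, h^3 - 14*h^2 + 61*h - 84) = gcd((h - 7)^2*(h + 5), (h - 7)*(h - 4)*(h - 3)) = h - 7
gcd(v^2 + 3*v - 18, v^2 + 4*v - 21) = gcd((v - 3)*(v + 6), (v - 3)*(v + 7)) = v - 3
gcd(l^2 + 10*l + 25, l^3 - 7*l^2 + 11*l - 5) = 1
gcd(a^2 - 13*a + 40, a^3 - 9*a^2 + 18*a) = 1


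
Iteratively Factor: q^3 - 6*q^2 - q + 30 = (q + 2)*(q^2 - 8*q + 15) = (q - 5)*(q + 2)*(q - 3)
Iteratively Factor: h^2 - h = (h - 1)*(h)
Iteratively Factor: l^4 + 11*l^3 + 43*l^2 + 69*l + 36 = (l + 1)*(l^3 + 10*l^2 + 33*l + 36) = (l + 1)*(l + 3)*(l^2 + 7*l + 12) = (l + 1)*(l + 3)*(l + 4)*(l + 3)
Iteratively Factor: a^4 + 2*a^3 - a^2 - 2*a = (a + 1)*(a^3 + a^2 - 2*a) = a*(a + 1)*(a^2 + a - 2) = a*(a + 1)*(a + 2)*(a - 1)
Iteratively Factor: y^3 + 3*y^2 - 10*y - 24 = (y - 3)*(y^2 + 6*y + 8) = (y - 3)*(y + 2)*(y + 4)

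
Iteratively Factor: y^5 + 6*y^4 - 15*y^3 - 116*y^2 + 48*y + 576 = (y - 3)*(y^4 + 9*y^3 + 12*y^2 - 80*y - 192) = (y - 3)*(y + 4)*(y^3 + 5*y^2 - 8*y - 48) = (y - 3)^2*(y + 4)*(y^2 + 8*y + 16) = (y - 3)^2*(y + 4)^2*(y + 4)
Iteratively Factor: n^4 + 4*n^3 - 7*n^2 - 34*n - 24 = (n + 4)*(n^3 - 7*n - 6) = (n - 3)*(n + 4)*(n^2 + 3*n + 2) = (n - 3)*(n + 1)*(n + 4)*(n + 2)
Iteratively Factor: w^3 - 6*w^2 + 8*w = (w - 4)*(w^2 - 2*w) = w*(w - 4)*(w - 2)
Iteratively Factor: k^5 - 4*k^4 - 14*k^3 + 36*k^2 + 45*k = (k - 5)*(k^4 + k^3 - 9*k^2 - 9*k) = (k - 5)*(k + 1)*(k^3 - 9*k) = k*(k - 5)*(k + 1)*(k^2 - 9) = k*(k - 5)*(k - 3)*(k + 1)*(k + 3)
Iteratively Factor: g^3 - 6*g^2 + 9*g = (g)*(g^2 - 6*g + 9) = g*(g - 3)*(g - 3)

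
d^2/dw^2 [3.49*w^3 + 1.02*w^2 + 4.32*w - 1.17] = 20.94*w + 2.04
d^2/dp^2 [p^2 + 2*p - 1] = 2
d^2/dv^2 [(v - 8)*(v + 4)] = 2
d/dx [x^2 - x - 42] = 2*x - 1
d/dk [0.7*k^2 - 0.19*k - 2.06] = 1.4*k - 0.19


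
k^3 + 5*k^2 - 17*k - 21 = (k - 3)*(k + 1)*(k + 7)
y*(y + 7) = y^2 + 7*y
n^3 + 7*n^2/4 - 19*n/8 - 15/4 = (n - 3/2)*(n + 5/4)*(n + 2)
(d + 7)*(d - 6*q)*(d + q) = d^3 - 5*d^2*q + 7*d^2 - 6*d*q^2 - 35*d*q - 42*q^2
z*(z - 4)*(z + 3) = z^3 - z^2 - 12*z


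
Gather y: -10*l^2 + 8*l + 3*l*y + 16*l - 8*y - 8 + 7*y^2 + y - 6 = -10*l^2 + 24*l + 7*y^2 + y*(3*l - 7) - 14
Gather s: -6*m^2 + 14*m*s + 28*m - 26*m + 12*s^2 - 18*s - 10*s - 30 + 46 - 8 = -6*m^2 + 2*m + 12*s^2 + s*(14*m - 28) + 8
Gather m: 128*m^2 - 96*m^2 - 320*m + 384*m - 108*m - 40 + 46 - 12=32*m^2 - 44*m - 6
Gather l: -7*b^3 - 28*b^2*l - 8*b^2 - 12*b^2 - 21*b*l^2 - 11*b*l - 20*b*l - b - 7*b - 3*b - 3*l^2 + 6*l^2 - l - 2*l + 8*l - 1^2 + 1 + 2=-7*b^3 - 20*b^2 - 11*b + l^2*(3 - 21*b) + l*(-28*b^2 - 31*b + 5) + 2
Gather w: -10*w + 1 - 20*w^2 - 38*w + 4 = -20*w^2 - 48*w + 5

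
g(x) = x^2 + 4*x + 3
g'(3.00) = 10.00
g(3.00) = 24.00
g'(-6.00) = -8.00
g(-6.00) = 15.00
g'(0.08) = 4.16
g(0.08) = 3.33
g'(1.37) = 6.74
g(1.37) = 10.36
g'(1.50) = 7.00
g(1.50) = 11.25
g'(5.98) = 15.96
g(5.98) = 62.68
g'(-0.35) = 3.30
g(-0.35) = 1.72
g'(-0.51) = 2.98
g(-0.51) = 1.22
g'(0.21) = 4.42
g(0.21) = 3.88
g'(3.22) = 10.44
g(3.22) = 26.25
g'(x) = 2*x + 4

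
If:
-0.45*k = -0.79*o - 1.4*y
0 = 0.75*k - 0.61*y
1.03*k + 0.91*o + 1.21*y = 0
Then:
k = 0.00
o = 0.00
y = 0.00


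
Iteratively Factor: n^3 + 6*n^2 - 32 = (n + 4)*(n^2 + 2*n - 8) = (n - 2)*(n + 4)*(n + 4)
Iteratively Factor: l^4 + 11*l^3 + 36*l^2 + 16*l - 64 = (l + 4)*(l^3 + 7*l^2 + 8*l - 16) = (l - 1)*(l + 4)*(l^2 + 8*l + 16) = (l - 1)*(l + 4)^2*(l + 4)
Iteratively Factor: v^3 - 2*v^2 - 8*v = (v - 4)*(v^2 + 2*v) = (v - 4)*(v + 2)*(v)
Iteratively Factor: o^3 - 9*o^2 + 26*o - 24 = (o - 2)*(o^2 - 7*o + 12) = (o - 3)*(o - 2)*(o - 4)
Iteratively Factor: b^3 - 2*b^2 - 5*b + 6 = (b + 2)*(b^2 - 4*b + 3) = (b - 1)*(b + 2)*(b - 3)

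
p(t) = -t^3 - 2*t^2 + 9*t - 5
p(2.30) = -7.05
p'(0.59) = 5.60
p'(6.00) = -123.00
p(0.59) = -0.59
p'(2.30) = -16.07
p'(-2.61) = -1.00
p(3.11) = -26.43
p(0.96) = 0.91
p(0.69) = -0.07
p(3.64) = -46.97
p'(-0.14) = 9.50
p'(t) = -3*t^2 - 4*t + 9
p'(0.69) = 4.81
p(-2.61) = -24.33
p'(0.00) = 9.00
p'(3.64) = -45.31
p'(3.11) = -32.46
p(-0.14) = -6.30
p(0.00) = -5.00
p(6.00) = -239.00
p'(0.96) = 2.40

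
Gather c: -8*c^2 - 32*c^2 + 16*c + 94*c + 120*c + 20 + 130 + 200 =-40*c^2 + 230*c + 350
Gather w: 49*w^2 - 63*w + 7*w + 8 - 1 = 49*w^2 - 56*w + 7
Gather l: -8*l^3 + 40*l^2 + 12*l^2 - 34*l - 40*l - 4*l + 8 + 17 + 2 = -8*l^3 + 52*l^2 - 78*l + 27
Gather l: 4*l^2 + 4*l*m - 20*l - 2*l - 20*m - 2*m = 4*l^2 + l*(4*m - 22) - 22*m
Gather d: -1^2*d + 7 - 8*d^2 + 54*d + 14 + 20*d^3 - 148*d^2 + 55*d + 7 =20*d^3 - 156*d^2 + 108*d + 28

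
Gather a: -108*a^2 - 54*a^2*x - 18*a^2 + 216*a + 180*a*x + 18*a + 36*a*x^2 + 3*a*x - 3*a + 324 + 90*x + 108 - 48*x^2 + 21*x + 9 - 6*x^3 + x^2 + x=a^2*(-54*x - 126) + a*(36*x^2 + 183*x + 231) - 6*x^3 - 47*x^2 + 112*x + 441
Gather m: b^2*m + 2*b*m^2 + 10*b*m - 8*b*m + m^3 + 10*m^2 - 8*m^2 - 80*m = m^3 + m^2*(2*b + 2) + m*(b^2 + 2*b - 80)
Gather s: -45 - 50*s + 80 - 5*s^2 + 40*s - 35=-5*s^2 - 10*s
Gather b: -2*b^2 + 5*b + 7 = -2*b^2 + 5*b + 7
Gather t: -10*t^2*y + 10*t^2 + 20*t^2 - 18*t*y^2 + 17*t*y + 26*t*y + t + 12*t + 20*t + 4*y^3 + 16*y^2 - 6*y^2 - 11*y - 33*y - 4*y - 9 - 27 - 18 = t^2*(30 - 10*y) + t*(-18*y^2 + 43*y + 33) + 4*y^3 + 10*y^2 - 48*y - 54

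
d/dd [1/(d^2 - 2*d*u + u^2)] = 2*(-d + u)/(d^2 - 2*d*u + u^2)^2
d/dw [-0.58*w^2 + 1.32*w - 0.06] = 1.32 - 1.16*w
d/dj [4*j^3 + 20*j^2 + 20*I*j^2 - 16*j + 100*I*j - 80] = 12*j^2 + 40*j*(1 + I) - 16 + 100*I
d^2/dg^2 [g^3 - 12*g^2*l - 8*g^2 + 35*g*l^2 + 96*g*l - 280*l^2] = 6*g - 24*l - 16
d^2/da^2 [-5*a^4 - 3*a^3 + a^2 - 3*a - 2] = -60*a^2 - 18*a + 2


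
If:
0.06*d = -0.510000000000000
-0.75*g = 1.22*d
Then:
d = -8.50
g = 13.83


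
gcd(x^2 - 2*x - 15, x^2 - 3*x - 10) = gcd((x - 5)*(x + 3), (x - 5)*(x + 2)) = x - 5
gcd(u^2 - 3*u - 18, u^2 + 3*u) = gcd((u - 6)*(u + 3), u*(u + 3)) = u + 3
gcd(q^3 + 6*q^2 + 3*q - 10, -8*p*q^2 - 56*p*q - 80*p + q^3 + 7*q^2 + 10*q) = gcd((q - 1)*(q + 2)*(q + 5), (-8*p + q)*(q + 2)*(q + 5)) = q^2 + 7*q + 10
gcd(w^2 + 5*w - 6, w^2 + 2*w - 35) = 1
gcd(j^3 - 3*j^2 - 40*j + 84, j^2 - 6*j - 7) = j - 7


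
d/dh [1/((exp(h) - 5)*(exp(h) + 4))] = (1 - 2*exp(h))*exp(h)/(exp(4*h) - 2*exp(3*h) - 39*exp(2*h) + 40*exp(h) + 400)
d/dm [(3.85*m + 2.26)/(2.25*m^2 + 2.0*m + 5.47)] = (-8.6625*m^2 - 10.17*m + 16.5395)/(5.0625*m^4 + 9.0*m^3 + 28.615*m^2 + 21.88*m + 29.9209)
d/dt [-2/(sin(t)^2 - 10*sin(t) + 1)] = 4*(sin(t) - 5)*cos(t)/(sin(t)^2 - 10*sin(t) + 1)^2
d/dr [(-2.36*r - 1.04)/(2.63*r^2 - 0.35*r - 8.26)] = (6.2068*r^2 + 5.4704*r + 19.1296)/(6.9169*r^4 - 1.841*r^3 - 43.3251*r^2 + 5.782*r + 68.2276)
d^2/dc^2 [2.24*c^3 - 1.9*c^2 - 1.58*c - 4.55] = 13.44*c - 3.8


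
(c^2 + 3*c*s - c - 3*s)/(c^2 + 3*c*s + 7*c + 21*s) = (c - 1)/(c + 7)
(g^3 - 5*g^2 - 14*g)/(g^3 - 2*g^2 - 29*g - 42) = g/(g + 3)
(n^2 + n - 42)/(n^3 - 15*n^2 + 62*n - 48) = (n + 7)/(n^2 - 9*n + 8)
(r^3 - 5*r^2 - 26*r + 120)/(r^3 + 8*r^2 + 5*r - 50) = (r^2 - 10*r + 24)/(r^2 + 3*r - 10)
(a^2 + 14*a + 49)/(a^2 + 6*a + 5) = (a^2 + 14*a + 49)/(a^2 + 6*a + 5)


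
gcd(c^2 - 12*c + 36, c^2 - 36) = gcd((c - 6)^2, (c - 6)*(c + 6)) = c - 6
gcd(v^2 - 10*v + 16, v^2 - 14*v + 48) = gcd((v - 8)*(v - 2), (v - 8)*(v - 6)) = v - 8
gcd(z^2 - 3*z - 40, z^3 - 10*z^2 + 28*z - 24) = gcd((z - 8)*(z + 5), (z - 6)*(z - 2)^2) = 1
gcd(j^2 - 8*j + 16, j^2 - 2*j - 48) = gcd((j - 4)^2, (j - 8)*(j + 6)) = 1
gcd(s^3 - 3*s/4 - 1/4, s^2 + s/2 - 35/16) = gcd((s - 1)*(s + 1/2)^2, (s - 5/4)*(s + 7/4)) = 1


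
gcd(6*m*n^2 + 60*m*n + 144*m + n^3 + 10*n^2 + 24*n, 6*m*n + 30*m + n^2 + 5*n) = 6*m + n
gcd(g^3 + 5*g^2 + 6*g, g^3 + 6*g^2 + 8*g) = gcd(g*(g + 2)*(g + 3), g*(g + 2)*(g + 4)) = g^2 + 2*g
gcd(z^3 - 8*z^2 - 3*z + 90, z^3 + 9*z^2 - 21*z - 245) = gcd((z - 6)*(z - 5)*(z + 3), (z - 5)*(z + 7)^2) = z - 5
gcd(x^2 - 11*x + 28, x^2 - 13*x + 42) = x - 7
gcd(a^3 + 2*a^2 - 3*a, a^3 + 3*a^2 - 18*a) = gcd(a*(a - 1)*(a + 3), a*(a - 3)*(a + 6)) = a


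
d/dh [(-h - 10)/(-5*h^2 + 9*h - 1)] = (5*h^2 - 9*h - (h + 10)*(10*h - 9) + 1)/(5*h^2 - 9*h + 1)^2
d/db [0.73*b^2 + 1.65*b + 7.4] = 1.46*b + 1.65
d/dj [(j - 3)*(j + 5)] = 2*j + 2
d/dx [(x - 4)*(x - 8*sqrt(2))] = 2*x - 8*sqrt(2) - 4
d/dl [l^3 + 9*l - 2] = 3*l^2 + 9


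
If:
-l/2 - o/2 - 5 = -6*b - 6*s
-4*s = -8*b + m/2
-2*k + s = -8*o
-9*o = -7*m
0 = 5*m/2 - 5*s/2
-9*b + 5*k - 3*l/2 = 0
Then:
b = 1215/2011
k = 7800/2011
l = 18710/2011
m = 2160/2011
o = 1680/2011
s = 2160/2011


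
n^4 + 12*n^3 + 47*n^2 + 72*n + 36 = (n + 1)*(n + 2)*(n + 3)*(n + 6)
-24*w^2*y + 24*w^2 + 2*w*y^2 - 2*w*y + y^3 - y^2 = (-4*w + y)*(6*w + y)*(y - 1)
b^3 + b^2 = b^2*(b + 1)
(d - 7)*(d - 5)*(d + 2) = d^3 - 10*d^2 + 11*d + 70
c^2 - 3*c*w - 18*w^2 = (c - 6*w)*(c + 3*w)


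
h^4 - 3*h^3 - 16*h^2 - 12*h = h*(h - 6)*(h + 1)*(h + 2)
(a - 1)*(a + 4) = a^2 + 3*a - 4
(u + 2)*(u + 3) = u^2 + 5*u + 6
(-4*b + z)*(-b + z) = 4*b^2 - 5*b*z + z^2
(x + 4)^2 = x^2 + 8*x + 16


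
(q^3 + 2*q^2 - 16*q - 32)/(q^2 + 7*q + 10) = (q^2 - 16)/(q + 5)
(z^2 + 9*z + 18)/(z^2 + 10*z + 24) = (z + 3)/(z + 4)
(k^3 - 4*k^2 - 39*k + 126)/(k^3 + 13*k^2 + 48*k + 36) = (k^2 - 10*k + 21)/(k^2 + 7*k + 6)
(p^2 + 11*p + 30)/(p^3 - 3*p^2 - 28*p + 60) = (p + 6)/(p^2 - 8*p + 12)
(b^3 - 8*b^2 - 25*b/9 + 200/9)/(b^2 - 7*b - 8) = (b^2 - 25/9)/(b + 1)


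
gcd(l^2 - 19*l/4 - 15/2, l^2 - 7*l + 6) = l - 6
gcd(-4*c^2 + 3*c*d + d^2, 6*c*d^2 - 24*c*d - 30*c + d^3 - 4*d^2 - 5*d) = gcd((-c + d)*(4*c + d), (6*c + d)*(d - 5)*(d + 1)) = 1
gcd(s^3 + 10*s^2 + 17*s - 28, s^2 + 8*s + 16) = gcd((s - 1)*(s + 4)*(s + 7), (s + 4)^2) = s + 4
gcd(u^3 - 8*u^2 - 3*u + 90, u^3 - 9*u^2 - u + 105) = u^2 - 2*u - 15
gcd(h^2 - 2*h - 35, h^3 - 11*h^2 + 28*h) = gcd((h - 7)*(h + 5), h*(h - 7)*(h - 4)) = h - 7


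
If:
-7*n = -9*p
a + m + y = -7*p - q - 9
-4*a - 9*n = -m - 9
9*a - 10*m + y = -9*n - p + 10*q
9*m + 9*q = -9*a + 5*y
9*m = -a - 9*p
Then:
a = -554769/90755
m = -184752/90755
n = 316791/90755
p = 35199/12965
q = -168174/90755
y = -1633851/90755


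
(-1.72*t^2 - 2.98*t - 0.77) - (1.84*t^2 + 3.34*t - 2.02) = -3.56*t^2 - 6.32*t + 1.25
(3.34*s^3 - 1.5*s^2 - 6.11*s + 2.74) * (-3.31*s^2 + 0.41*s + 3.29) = -11.0554*s^5 + 6.3344*s^4 + 30.5977*s^3 - 16.5095*s^2 - 18.9785*s + 9.0146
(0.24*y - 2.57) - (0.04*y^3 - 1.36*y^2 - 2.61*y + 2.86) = -0.04*y^3 + 1.36*y^2 + 2.85*y - 5.43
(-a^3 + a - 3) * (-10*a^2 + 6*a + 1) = 10*a^5 - 6*a^4 - 11*a^3 + 36*a^2 - 17*a - 3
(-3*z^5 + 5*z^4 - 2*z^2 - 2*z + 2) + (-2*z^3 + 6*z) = -3*z^5 + 5*z^4 - 2*z^3 - 2*z^2 + 4*z + 2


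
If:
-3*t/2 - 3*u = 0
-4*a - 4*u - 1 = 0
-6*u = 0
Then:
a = -1/4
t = 0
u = 0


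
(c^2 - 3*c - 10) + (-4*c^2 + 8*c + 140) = -3*c^2 + 5*c + 130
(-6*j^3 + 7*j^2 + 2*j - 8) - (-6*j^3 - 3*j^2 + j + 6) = 10*j^2 + j - 14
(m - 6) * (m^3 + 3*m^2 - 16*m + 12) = m^4 - 3*m^3 - 34*m^2 + 108*m - 72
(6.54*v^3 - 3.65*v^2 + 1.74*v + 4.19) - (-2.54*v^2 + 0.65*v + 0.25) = 6.54*v^3 - 1.11*v^2 + 1.09*v + 3.94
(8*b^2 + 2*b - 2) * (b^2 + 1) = 8*b^4 + 2*b^3 + 6*b^2 + 2*b - 2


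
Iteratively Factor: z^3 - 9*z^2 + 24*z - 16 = (z - 4)*(z^2 - 5*z + 4) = (z - 4)*(z - 1)*(z - 4)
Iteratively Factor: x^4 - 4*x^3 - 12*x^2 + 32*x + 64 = (x + 2)*(x^3 - 6*x^2 + 32) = (x + 2)^2*(x^2 - 8*x + 16) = (x - 4)*(x + 2)^2*(x - 4)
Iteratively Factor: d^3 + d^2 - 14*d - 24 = (d + 2)*(d^2 - d - 12) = (d - 4)*(d + 2)*(d + 3)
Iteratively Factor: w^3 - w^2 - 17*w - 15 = (w + 3)*(w^2 - 4*w - 5) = (w - 5)*(w + 3)*(w + 1)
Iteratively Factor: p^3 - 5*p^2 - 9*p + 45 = (p - 3)*(p^2 - 2*p - 15) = (p - 5)*(p - 3)*(p + 3)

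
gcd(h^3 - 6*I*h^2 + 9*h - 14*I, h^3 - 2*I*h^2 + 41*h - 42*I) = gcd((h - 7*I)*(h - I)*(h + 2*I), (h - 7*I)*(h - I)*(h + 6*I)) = h^2 - 8*I*h - 7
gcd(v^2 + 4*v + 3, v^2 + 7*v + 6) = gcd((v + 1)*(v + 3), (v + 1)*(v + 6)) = v + 1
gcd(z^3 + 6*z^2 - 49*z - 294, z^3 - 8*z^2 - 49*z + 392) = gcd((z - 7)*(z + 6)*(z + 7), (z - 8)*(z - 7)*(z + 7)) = z^2 - 49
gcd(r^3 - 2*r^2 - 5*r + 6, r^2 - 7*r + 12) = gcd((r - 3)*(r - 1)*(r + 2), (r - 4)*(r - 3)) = r - 3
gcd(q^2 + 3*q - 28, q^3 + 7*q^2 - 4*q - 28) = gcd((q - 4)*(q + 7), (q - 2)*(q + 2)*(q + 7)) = q + 7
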